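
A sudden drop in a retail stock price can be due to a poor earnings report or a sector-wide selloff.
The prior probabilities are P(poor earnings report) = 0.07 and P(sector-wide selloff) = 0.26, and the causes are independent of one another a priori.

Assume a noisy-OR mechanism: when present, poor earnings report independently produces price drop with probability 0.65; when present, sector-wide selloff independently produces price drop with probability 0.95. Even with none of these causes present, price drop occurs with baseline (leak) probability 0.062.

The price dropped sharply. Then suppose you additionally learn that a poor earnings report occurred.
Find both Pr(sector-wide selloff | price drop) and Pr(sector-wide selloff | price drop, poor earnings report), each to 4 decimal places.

Under noisy-OR, P(price drop | causes) = 1 − (1−0.062)·∏(1−qᵢ) over the active causes.
P(price drop) = 0.062·0.93·0.74 + 0.9531·0.93·0.26 + 0.6717·0.07·0.74 + 0.983585·0.07·0.26 = 0.042668 + 0.230460 + 0.034794 + 0.017901 = 0.325823
The sector-wide selloff-present share is 0.230460 + 0.017901 = 0.248361.
Hence the posterior is 0.248361/0.325823 ≈ 0.7623.

Now also conditioning on poor earnings report=true:
By total probability over both values of sector-wide selloff:
  P(price drop | poor earnings report) = 0.6717×0.74 + 0.983585×0.26
        = 0.497058 + 0.255732 = 0.752790
The terms with sector-wide selloff present sum to 0.255732, so
  P(sector-wide selloff | price drop, poor earnings report) = 0.255732 / 0.752790 ≈ 0.3397
This is intercausal reasoning (explaining away): once poor earnings report accounts for the price drop, sector-wide selloff becomes less likely.

Pr(sector-wide selloff | price drop) ≈ 0.7623; Pr(sector-wide selloff | price drop, poor earnings report) ≈ 0.3397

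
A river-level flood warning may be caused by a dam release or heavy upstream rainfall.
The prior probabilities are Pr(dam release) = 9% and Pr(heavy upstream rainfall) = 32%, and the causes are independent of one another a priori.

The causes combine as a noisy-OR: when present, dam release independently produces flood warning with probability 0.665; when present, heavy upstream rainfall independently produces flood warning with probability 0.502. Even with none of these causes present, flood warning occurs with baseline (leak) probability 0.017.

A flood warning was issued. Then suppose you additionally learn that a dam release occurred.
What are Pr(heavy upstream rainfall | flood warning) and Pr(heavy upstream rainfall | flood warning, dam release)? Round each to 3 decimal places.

Under noisy-OR, P(flood warning | causes) = 1 − (1−0.017)·∏(1−qᵢ) over the active causes.
Sum P(flood warning|·) weighted by the priors over the 4 (dam release, heavy upstream rainfall) configurations:
  P(flood warning) = 0.017·0.91·0.68 + 0.510466·0.91·0.32 + 0.670695·0.09·0.68 + 0.836006·0.09·0.32
        = 0.010520 + 0.148648 + 0.041047 + 0.024077 = 0.224292
The terms with heavy upstream rainfall present sum to 0.172725, so
  P(heavy upstream rainfall | flood warning) = 0.172725 / 0.224292 ≈ 0.770

Now condition on the additional information:
By total probability over both values of heavy upstream rainfall:
  P(flood warning | dam release) = 0.670695·0.68 + 0.836006·0.32
        = 0.456073 + 0.267522 = 0.723595
Keeping only the heavy upstream rainfall-present terms gives 0.267522, so
  P(heavy upstream rainfall | flood warning, dam release) = 0.267522 / 0.723595 ≈ 0.370

Pr(heavy upstream rainfall | flood warning) ≈ 0.770; Pr(heavy upstream rainfall | flood warning, dam release) ≈ 0.370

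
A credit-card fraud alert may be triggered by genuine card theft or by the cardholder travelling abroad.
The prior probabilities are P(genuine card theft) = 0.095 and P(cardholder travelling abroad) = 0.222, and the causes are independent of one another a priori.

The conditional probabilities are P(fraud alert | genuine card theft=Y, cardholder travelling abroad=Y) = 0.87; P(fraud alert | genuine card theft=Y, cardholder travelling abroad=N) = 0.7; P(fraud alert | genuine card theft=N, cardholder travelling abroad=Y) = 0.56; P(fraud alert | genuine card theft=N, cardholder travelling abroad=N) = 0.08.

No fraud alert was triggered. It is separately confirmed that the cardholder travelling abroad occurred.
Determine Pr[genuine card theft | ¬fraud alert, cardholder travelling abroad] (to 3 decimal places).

Pr[genuine card theft | ¬fraud alert, cardholder travelling abroad] ≈ 0.030

By total probability over both values of genuine card theft:
  P(¬fraud alert | cardholder travelling abroad) = 0.44×0.905 + 0.13×0.095
        = 0.398200 + 0.012350 = 0.410550
The terms with genuine card theft present sum to 0.012350, so
  P(genuine card theft | ¬fraud alert, cardholder travelling abroad) = 0.012350 / 0.410550 ≈ 0.030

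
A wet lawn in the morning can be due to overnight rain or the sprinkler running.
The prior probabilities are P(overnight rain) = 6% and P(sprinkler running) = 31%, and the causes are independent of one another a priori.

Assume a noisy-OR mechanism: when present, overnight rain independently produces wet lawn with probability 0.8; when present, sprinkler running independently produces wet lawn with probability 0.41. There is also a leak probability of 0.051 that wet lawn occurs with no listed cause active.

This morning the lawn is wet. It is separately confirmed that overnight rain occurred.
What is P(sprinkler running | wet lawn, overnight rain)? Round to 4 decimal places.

P(sprinkler running | wet lawn, overnight rain) ≈ 0.3300

Under noisy-OR, P(wet lawn | causes) = 1 − (1−0.051)·∏(1−qᵢ) over the active causes.
P(wet lawn | overnight rain) = 0.8102*0.69 + 0.888018*0.31 = 0.559038 + 0.275286 = 0.834324
Of this, 0.275286 comes from 0.888018*0.31 (the sprinkler running=true cases).
Hence the posterior is 0.275286/0.834324 ≈ 0.3300.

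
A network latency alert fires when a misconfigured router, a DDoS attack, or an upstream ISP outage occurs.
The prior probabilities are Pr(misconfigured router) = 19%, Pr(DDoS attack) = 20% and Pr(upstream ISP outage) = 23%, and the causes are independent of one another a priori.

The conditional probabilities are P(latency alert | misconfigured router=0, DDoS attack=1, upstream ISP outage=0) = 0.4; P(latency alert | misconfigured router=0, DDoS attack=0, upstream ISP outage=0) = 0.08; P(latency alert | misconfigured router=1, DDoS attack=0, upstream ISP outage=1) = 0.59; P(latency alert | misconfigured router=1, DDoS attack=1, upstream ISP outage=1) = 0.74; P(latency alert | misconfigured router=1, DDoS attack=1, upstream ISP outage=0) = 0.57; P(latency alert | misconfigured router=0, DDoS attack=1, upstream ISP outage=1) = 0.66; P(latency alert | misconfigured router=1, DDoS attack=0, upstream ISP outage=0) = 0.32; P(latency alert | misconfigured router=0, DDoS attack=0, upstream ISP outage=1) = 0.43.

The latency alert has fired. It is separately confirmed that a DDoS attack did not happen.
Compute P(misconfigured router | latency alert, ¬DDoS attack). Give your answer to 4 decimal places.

P(misconfigured router | latency alert, ¬DDoS attack) ≈ 0.3583

By total probability over the 4 (misconfigured router, upstream ISP outage) configurations:
  P(latency alert | ¬DDoS attack) = 0.08×0.81×0.77 + 0.43×0.81×0.23 + 0.32×0.19×0.77 + 0.59×0.19×0.23
        = 0.049896 + 0.080109 + 0.046816 + 0.025783 = 0.202604
The terms with misconfigured router present sum to 0.072599, so
  P(misconfigured router | latency alert, ¬DDoS attack) = 0.072599 / 0.202604 ≈ 0.3583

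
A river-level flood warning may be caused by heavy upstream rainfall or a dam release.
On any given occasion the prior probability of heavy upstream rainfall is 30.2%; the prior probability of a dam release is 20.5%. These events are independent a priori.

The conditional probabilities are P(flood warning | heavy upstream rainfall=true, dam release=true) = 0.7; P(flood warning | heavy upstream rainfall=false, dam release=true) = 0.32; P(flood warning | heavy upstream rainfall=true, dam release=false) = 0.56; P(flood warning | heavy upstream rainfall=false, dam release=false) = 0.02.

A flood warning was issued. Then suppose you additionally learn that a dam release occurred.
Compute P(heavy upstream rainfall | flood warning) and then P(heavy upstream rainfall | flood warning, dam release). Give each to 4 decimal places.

P(heavy upstream rainfall | flood warning) ≈ 0.7576; P(heavy upstream rainfall | flood warning, dam release) ≈ 0.4862

P(flood warning) = 0.02*0.698*0.795 + 0.32*0.698*0.205 + 0.56*0.302*0.795 + 0.7*0.302*0.205 = 0.011098 + 0.045789 + 0.134450 + 0.043337 = 0.234674
Restricting to configurations with heavy upstream rainfall present: 0.134450 + 0.043337 = 0.177787.
So P(heavy upstream rainfall | flood warning) = 0.177787/0.234674 ≈ 0.7576.

With the extra evidence:
Enumerate both values of heavy upstream rainfall and weight by the priors:
  P(flood warning | dam release) = 0.32*0.698 + 0.7*0.302
        = 0.223360 + 0.211400 = 0.434760
Keeping only the heavy upstream rainfall-present terms gives 0.211400, so
  P(heavy upstream rainfall | flood warning, dam release) = 0.211400 / 0.434760 ≈ 0.4862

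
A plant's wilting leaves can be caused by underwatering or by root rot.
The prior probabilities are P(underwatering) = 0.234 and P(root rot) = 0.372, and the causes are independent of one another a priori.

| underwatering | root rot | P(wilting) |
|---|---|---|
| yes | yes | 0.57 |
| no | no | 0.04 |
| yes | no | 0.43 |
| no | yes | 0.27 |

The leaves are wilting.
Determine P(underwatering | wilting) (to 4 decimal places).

P(underwatering | wilting) ≈ 0.5398

For the numerator, keep only underwatering=true terms: 0.063189 + 0.049617 = 0.112806
Normalizer over all consistent configurations: 0.04*0.766*0.628 + 0.27*0.766*0.372 + 0.43*0.234*0.628 + 0.57*0.234*0.372 = 0.208985
P(underwatering | wilting) = 0.112806/0.208985 ≈ 0.5398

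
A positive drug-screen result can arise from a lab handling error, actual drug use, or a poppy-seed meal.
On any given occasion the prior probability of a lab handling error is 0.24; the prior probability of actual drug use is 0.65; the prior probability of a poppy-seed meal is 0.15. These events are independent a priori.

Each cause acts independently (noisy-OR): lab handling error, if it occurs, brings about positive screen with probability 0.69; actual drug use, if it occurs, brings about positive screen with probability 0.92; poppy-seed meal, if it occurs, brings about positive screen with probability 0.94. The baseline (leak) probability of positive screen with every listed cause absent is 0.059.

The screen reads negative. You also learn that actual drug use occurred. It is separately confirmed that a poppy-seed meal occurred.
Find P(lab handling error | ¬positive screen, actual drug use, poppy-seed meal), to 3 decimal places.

P(lab handling error | ¬positive screen, actual drug use, poppy-seed meal) ≈ 0.089

Under noisy-OR, P(positive screen | causes) = 1 − (1−0.059)·∏(1−qᵢ) over the active causes.
Sum P(¬positive screen|·) weighted by the priors over both values of lab handling error:
  P(¬positive screen | actual drug use, poppy-seed meal) = 0.004517·0.76 + 0.0014·0.24
        = 0.003433 + 0.000336 = 0.003769
The terms with lab handling error present sum to 0.000336, so
  P(lab handling error | ¬positive screen, actual drug use, poppy-seed meal) = 0.000336 / 0.003769 ≈ 0.089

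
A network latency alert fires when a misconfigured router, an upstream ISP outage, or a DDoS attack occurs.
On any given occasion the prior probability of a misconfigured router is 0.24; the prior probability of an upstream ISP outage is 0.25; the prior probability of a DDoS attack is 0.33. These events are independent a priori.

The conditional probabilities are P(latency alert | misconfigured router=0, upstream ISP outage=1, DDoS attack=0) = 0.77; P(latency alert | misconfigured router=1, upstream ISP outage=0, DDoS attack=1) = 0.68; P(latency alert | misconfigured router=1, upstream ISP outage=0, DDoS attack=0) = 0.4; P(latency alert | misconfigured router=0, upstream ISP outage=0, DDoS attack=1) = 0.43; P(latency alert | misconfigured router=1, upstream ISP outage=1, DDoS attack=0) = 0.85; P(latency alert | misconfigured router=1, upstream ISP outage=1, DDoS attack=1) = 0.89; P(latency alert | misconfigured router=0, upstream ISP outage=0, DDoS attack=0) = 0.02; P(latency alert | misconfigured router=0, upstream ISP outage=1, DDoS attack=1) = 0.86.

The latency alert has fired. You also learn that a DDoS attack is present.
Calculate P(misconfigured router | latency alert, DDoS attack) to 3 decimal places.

P(misconfigured router | latency alert, DDoS attack) ≈ 0.301

P(latency alert | DDoS attack) = 0.43*0.76*0.75 + 0.86*0.76*0.25 + 0.68*0.24*0.75 + 0.89*0.24*0.25 = 0.245100 + 0.163400 + 0.122400 + 0.053400 = 0.584300
The misconfigured router-present share is 0.122400 + 0.053400 = 0.175800.
So P(misconfigured router | latency alert, DDoS attack) = 0.175800/0.584300 ≈ 0.301.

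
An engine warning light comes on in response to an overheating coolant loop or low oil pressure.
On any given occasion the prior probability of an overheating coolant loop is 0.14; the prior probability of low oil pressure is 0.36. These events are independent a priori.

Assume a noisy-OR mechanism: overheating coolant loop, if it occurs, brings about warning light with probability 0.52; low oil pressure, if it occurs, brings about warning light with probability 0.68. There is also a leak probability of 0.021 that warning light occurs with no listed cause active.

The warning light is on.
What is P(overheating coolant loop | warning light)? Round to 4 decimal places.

Under noisy-OR, P(warning light | causes) = 1 − (1−0.021)·∏(1−qᵢ) over the active causes.
Enumerate the 4 (overheating coolant loop, low oil pressure) configurations and weight by the priors:
  P(warning light) = 0.021×0.86×0.64 + 0.68672×0.86×0.36 + 0.53008×0.14×0.64 + 0.849626×0.14×0.36
        = 0.011558 + 0.212609 + 0.047495 + 0.042821 = 0.314483
The terms with overheating coolant loop present sum to 0.090316, so
  P(overheating coolant loop | warning light) = 0.090316 / 0.314483 ≈ 0.2872

P(overheating coolant loop | warning light) ≈ 0.2872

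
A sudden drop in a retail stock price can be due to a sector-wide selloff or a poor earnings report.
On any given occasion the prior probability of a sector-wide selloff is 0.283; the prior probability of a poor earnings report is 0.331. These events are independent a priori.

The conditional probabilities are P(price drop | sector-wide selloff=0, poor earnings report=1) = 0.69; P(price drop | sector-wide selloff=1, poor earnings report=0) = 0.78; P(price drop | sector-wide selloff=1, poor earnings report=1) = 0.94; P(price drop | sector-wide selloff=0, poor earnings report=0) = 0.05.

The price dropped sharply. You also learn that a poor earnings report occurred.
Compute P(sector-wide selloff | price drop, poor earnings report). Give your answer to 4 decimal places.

Numerator (weight on configurations with sector-wide selloff): 0.94*0.283 = 0.266020
Normalizer over all consistent configurations: 0.69*0.717 + 0.94*0.283 = 0.760750
Posterior = 0.266020 / 0.760750 ≈ 0.3497

P(sector-wide selloff | price drop, poor earnings report) ≈ 0.3497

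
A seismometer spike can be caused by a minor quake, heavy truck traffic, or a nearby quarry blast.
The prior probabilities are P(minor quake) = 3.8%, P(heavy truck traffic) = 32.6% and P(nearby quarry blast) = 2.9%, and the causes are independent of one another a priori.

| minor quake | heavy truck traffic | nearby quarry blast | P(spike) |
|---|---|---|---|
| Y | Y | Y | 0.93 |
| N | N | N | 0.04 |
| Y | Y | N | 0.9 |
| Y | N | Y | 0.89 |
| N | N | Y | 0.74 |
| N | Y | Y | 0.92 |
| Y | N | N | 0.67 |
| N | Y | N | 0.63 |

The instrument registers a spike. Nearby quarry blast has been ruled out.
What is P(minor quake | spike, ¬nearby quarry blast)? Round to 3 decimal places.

P(spike | ¬nearby quarry blast) = 0.04*0.962*0.674 + 0.63*0.962*0.326 + 0.67*0.038*0.674 + 0.9*0.038*0.326 = 0.025936 + 0.197576 + 0.017160 + 0.011149 = 0.251821
Of this, 0.028309 comes from 0.017160 + 0.011149 (the minor quake=true cases).
P(minor quake | spike, ¬nearby quarry blast) = 0.028309 / 0.251821 ≈ 0.112

P(minor quake | spike, ¬nearby quarry blast) ≈ 0.112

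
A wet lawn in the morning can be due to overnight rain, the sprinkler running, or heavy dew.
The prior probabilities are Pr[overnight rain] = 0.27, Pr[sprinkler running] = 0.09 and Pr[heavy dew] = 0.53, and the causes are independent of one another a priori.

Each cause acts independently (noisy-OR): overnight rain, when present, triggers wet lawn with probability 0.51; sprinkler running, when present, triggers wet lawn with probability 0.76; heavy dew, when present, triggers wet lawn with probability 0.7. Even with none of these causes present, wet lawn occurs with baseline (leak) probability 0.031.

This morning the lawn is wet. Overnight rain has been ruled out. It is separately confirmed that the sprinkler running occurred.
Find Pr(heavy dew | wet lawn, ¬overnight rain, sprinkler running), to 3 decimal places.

Pr(heavy dew | wet lawn, ¬overnight rain, sprinkler running) ≈ 0.577

Under noisy-OR, P(wet lawn | causes) = 1 − (1−0.031)·∏(1−qᵢ) over the active causes.
P(wet lawn | ¬overnight rain, sprinkler running) = 0.76744*0.47 + 0.930232*0.53 = 0.360697 + 0.493023 = 0.853720
Of this, 0.493023 comes from 0.930232*0.53 (the heavy dew=true cases).
Hence the posterior is 0.493023/0.853720 ≈ 0.577.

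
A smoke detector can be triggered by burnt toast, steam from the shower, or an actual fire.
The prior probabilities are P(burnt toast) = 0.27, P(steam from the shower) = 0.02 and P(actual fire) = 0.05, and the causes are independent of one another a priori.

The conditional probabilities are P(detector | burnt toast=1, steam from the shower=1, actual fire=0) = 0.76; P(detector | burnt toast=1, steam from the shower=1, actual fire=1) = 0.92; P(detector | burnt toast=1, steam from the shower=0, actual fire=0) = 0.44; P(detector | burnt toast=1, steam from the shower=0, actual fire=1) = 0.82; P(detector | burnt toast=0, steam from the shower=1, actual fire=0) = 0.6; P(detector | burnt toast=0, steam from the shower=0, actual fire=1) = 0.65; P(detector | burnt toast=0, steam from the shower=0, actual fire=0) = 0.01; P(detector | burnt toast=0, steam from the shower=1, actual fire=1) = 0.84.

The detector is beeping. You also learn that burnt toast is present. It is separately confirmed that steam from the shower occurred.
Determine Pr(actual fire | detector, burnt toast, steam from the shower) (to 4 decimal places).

P(detector | burnt toast, steam from the shower) = 0.76*0.95 + 0.92*0.05 = 0.722000 + 0.046000 = 0.768000
Of this, 0.046000 comes from 0.92*0.05 (the actual fire=true cases).
Hence the posterior is 0.046000/0.768000 ≈ 0.0599.

Pr(actual fire | detector, burnt toast, steam from the shower) ≈ 0.0599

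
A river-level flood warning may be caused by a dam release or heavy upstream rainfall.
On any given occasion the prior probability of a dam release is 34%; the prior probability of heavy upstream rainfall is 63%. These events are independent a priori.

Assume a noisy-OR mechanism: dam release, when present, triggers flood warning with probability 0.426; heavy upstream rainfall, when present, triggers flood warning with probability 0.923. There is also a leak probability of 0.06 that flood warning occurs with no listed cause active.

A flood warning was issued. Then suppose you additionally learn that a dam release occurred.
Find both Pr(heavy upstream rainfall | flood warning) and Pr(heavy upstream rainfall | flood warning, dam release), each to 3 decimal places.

Under noisy-OR, P(flood warning | causes) = 1 − (1−0.06)·∏(1−qᵢ) over the active causes.
Enumerate the 4 (dam release, heavy upstream rainfall) configurations and weight by the priors:
  P(flood warning) = 0.06*0.66*0.37 + 0.92762*0.66*0.63 + 0.46044*0.34*0.37 + 0.958454*0.34*0.63
        = 0.014652 + 0.385704 + 0.057923 + 0.205301 = 0.663580
The terms with heavy upstream rainfall present sum to 0.591005, so
  P(heavy upstream rainfall | flood warning) = 0.591005 / 0.663580 ≈ 0.891

With the extra evidence:
By total probability over both values of heavy upstream rainfall:
  P(flood warning | dam release) = 0.46044·0.37 + 0.958454·0.63
        = 0.170363 + 0.603826 = 0.774189
The terms with heavy upstream rainfall present sum to 0.603826, so
  P(heavy upstream rainfall | flood warning, dam release) = 0.603826 / 0.774189 ≈ 0.780

Pr(heavy upstream rainfall | flood warning) ≈ 0.891; Pr(heavy upstream rainfall | flood warning, dam release) ≈ 0.780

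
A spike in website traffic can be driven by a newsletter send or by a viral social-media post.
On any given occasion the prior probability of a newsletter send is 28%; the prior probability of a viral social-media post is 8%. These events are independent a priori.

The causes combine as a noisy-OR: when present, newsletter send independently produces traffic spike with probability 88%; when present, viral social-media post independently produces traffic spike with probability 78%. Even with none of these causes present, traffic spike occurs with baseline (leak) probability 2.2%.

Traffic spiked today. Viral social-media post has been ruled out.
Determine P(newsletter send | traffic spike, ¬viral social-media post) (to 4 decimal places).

Under noisy-OR, P(traffic spike | causes) = 1 − (1−0.022)·∏(1−qᵢ) over the active causes.
Weight on newsletter send=true, given the evidence: 0.88264·0.28 = 0.247139
Denominator P(traffic spike | ¬viral social-media post): 0.022·0.72 + 0.88264·0.28 = 0.262979
P(newsletter send | traffic spike, ¬viral social-media post) = 0.247139/0.262979 ≈ 0.9398

P(newsletter send | traffic spike, ¬viral social-media post) ≈ 0.9398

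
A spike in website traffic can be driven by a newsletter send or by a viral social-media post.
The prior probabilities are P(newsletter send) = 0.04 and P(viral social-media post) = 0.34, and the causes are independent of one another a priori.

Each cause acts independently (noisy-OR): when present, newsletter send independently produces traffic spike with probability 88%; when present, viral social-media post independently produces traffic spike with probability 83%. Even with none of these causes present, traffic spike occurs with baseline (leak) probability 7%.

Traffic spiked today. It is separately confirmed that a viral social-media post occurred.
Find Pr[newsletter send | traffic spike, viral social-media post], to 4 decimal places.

Pr[newsletter send | traffic spike, viral social-media post] ≈ 0.0463

Under noisy-OR, P(traffic spike | causes) = 1 − (1−0.07)·∏(1−qᵢ) over the active causes.
Sum P(traffic spike|·) weighted by the priors over both values of newsletter send:
  P(traffic spike | viral social-media post) = 0.8419·0.96 + 0.981028·0.04
        = 0.808224 + 0.039241 = 0.847465
The terms with newsletter send present sum to 0.039241, so
  P(newsletter send | traffic spike, viral social-media post) = 0.039241 / 0.847465 ≈ 0.0463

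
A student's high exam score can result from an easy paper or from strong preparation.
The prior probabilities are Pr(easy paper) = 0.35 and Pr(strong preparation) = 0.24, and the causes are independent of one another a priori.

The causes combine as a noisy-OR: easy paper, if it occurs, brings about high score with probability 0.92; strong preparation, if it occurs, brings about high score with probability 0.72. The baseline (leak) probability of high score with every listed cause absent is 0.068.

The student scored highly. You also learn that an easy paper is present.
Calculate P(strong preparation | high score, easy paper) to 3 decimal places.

P(strong preparation | high score, easy paper) ≈ 0.250

Under noisy-OR, P(high score | causes) = 1 − (1−0.068)·∏(1−qᵢ) over the active causes.
Numerator (weight on configurations with strong preparation): 0.979123×0.24 = 0.234990
Denominator P(high score | easy paper): 0.92544×0.76 + 0.979123×0.24 = 0.938324
P(strong preparation | high score, easy paper) = 0.234990/0.938324 ≈ 0.250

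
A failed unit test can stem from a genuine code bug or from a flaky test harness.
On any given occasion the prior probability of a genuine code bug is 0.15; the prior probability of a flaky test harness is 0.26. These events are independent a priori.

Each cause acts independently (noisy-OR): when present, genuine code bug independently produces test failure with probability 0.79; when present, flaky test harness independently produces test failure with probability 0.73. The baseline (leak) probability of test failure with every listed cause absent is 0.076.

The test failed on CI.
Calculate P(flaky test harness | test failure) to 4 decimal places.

Under noisy-OR, P(test failure | causes) = 1 − (1−0.076)·∏(1−qᵢ) over the active causes.
P(test failure) = 0.076·0.85·0.74 + 0.75052·0.85·0.26 + 0.80596·0.15·0.74 + 0.947609·0.15·0.26 = 0.047804 + 0.165865 + 0.089462 + 0.036957 = 0.340088
Of this, 0.202822 comes from 0.165865 + 0.036957 (the flaky test harness=true cases).
P(flaky test harness | test failure) = 0.202822 / 0.340088 ≈ 0.5964

P(flaky test harness | test failure) ≈ 0.5964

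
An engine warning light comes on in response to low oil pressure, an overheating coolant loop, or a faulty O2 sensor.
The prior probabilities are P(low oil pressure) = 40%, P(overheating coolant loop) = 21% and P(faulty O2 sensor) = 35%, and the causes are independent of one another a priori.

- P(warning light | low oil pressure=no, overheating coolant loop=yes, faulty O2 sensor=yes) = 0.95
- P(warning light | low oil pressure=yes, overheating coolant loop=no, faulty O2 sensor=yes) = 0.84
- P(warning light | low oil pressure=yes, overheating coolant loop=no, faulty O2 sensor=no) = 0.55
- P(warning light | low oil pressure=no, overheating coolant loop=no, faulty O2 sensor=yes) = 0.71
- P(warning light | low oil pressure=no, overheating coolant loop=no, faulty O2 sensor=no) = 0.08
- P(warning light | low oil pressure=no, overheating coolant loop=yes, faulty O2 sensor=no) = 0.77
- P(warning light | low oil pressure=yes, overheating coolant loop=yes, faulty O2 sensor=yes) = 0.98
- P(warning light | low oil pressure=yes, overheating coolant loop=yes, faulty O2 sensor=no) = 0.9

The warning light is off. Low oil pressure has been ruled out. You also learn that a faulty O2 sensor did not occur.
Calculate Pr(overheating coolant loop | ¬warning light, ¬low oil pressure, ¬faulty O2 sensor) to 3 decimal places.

Enumerate both values of overheating coolant loop and weight by the priors:
  P(¬warning light | ¬low oil pressure, ¬faulty O2 sensor) = 0.92*0.79 + 0.23*0.21
        = 0.726800 + 0.048300 = 0.775100
Configurations with overheating coolant loop contribute 0.048300, so
  P(overheating coolant loop | ¬warning light, ¬low oil pressure, ¬faulty O2 sensor) = 0.048300 / 0.775100 ≈ 0.062

Pr(overheating coolant loop | ¬warning light, ¬low oil pressure, ¬faulty O2 sensor) ≈ 0.062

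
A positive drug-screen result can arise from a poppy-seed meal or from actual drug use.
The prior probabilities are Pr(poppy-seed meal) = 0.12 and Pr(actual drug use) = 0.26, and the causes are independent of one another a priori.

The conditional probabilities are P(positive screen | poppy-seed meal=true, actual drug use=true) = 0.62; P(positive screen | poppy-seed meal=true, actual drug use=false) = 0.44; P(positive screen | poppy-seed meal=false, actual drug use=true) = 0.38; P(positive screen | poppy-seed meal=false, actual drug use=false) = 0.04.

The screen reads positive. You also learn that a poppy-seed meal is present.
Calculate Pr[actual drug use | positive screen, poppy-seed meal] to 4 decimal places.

Pr[actual drug use | positive screen, poppy-seed meal] ≈ 0.3311

By total probability over both values of actual drug use:
  P(positive screen | poppy-seed meal) = 0.44×0.74 + 0.62×0.26
        = 0.325600 + 0.161200 = 0.486800
Keeping only the actual drug use-present terms gives 0.161200, so
  P(actual drug use | positive screen, poppy-seed meal) = 0.161200 / 0.486800 ≈ 0.3311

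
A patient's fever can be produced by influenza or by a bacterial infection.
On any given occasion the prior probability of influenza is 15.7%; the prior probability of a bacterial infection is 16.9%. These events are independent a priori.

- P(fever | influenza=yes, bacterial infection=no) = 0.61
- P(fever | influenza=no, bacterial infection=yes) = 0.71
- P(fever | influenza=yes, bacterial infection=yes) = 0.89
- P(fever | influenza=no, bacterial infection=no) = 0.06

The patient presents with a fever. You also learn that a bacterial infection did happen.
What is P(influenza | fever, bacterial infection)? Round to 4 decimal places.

Weight on influenza=true, given the evidence: 0.89*0.157 = 0.139730
Normalizer over all consistent configurations: 0.71*0.843 + 0.89*0.157 = 0.738260
P(influenza | fever, bacterial infection) = 0.139730/0.738260 ≈ 0.1893

P(influenza | fever, bacterial infection) ≈ 0.1893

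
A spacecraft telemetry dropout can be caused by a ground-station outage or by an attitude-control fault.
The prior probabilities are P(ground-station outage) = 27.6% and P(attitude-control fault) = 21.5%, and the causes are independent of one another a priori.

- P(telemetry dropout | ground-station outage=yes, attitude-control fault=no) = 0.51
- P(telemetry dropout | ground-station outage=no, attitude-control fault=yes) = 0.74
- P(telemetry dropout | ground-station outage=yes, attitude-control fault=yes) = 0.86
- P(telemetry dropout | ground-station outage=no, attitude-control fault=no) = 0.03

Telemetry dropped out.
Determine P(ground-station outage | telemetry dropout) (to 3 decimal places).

P(ground-station outage | telemetry dropout) ≈ 0.550

Sum P(telemetry dropout|·) weighted by the priors over the 4 (ground-station outage, attitude-control fault) configurations:
  P(telemetry dropout) = 0.03×0.724×0.785 + 0.74×0.724×0.215 + 0.51×0.276×0.785 + 0.86×0.276×0.215
        = 0.017050 + 0.115188 + 0.110497 + 0.051032 = 0.293767
Configurations with ground-station outage contribute 0.161529, so
  P(ground-station outage | telemetry dropout) = 0.161529 / 0.293767 ≈ 0.550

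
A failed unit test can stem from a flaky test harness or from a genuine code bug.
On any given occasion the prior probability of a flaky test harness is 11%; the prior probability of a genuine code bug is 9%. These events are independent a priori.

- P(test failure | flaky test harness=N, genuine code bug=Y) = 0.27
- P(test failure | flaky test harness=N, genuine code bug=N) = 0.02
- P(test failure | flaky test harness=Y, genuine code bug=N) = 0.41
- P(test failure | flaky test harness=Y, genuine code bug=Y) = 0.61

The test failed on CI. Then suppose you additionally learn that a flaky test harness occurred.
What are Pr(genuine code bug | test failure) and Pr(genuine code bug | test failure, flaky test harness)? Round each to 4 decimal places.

Weight on genuine code bug=true, given the evidence: 0.021627 + 0.006039 = 0.027666
Denominator P(test failure): 0.02*0.89*0.91 + 0.27*0.89*0.09 + 0.41*0.11*0.91 + 0.61*0.11*0.09 = 0.084905
P(genuine code bug | test failure) = 0.027666/0.084905 ≈ 0.3258

Now also conditioning on flaky test harness=true:
Numerator (weight on configurations with genuine code bug): 0.61*0.09 = 0.054900
Normalizer over all consistent configurations: 0.41*0.91 + 0.61*0.09 = 0.428000
Posterior = 0.054900 / 0.428000 ≈ 0.1283

Pr(genuine code bug | test failure) ≈ 0.3258; Pr(genuine code bug | test failure, flaky test harness) ≈ 0.1283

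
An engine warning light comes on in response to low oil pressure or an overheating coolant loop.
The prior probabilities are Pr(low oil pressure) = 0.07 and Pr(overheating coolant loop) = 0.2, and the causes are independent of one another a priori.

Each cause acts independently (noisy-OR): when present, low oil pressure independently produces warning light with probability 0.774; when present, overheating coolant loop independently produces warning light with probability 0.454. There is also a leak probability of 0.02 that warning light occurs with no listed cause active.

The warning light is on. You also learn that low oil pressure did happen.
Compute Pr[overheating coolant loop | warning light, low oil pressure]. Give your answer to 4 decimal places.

Under noisy-OR, P(warning light | causes) = 1 − (1−0.02)·∏(1−qᵢ) over the active causes.
Numerator (weight on configurations with overheating coolant loop): 0.879072×0.2 = 0.175814
Denominator P(warning light | low oil pressure): 0.77852×0.8 + 0.879072×0.2 = 0.798630
P(overheating coolant loop | warning light, low oil pressure) = 0.175814/0.798630 ≈ 0.2201

Pr[overheating coolant loop | warning light, low oil pressure] ≈ 0.2201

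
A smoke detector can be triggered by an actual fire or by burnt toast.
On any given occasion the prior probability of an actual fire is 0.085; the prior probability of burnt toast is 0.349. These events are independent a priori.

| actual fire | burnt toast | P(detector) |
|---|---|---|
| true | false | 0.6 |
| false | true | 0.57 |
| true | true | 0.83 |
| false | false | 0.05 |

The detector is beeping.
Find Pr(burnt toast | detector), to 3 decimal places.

P(detector) = 0.05×0.915×0.651 + 0.57×0.915×0.349 + 0.6×0.085×0.651 + 0.83×0.085×0.349 = 0.029783 + 0.182021 + 0.033201 + 0.024622 = 0.269627
The burnt toast-present share is 0.182021 + 0.024622 = 0.206643.
Hence the posterior is 0.206643/0.269627 ≈ 0.766.

Pr(burnt toast | detector) ≈ 0.766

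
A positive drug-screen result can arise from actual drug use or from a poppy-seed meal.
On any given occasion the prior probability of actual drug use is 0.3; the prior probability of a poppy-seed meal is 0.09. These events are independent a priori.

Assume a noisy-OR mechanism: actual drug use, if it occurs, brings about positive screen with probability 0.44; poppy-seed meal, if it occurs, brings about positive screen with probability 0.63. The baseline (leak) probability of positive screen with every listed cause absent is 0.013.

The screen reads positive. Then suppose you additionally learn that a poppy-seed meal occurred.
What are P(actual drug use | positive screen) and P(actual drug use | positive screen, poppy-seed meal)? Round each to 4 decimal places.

P(actual drug use | positive screen) ≈ 0.7484; P(actual drug use | positive screen, poppy-seed meal) ≈ 0.3494

Under noisy-OR, P(positive screen | causes) = 1 − (1−0.013)·∏(1−qᵢ) over the active causes.
By total probability over the 4 (actual drug use, poppy-seed meal) configurations:
  P(positive screen) = 0.013×0.7×0.91 + 0.63481×0.7×0.09 + 0.44728×0.3×0.91 + 0.795494×0.3×0.09
        = 0.008281 + 0.039993 + 0.122107 + 0.021478 = 0.191859
Configurations with actual drug use contribute 0.143585, so
  P(actual drug use | positive screen) = 0.143585 / 0.191859 ≈ 0.7484

Now condition on the additional information:
P(positive screen | poppy-seed meal) = 0.63481·0.7 + 0.795494·0.3 = 0.444367 + 0.238648 = 0.683015
Of this, 0.238648 comes from 0.795494·0.3 (the actual drug use=true cases).
P(actual drug use | positive screen, poppy-seed meal) = 0.238648 / 0.683015 ≈ 0.3494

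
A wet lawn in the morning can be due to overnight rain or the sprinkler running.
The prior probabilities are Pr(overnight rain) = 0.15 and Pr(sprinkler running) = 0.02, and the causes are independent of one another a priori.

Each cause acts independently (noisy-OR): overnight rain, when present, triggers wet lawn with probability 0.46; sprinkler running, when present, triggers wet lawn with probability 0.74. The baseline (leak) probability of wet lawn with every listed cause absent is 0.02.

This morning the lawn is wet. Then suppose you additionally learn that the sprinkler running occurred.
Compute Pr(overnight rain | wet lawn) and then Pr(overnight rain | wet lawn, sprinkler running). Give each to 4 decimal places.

Pr(overnight rain | wet lawn) ≈ 0.7100; Pr(overnight rain | wet lawn, sprinkler running) ≈ 0.1696

Under noisy-OR, P(wet lawn | causes) = 1 − (1−0.02)·∏(1−qᵢ) over the active causes.
P(wet lawn) = 0.02·0.85·0.98 + 0.7452·0.85·0.02 + 0.4708·0.15·0.98 + 0.862408·0.15·0.02 = 0.016660 + 0.012668 + 0.069208 + 0.002587 = 0.101123
The overnight rain-present share is 0.069208 + 0.002587 = 0.071795.
P(overnight rain | wet lawn) = 0.071795 / 0.101123 ≈ 0.7100

With the extra evidence:
P(wet lawn | sprinkler running) = 0.7452*0.85 + 0.862408*0.15 = 0.633420 + 0.129361 = 0.762781
Restricting to configurations with overnight rain present: 0.862408*0.15 = 0.129361.
P(overnight rain | wet lawn, sprinkler running) = 0.129361 / 0.762781 ≈ 0.1696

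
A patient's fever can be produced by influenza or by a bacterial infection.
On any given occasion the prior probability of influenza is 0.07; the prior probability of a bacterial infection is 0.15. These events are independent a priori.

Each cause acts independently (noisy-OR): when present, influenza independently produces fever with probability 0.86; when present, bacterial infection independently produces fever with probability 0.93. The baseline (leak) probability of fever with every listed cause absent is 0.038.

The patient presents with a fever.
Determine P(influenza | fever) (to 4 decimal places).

P(influenza | fever) ≈ 0.2787

Under noisy-OR, P(fever | causes) = 1 − (1−0.038)·∏(1−qᵢ) over the active causes.
Enumerate the 4 (influenza, bacterial infection) configurations and weight by the priors:
  P(fever) = 0.038*0.93*0.85 + 0.93266*0.93*0.15 + 0.86532*0.07*0.85 + 0.990572*0.07*0.15
        = 0.030039 + 0.130106 + 0.051487 + 0.010401 = 0.222033
Configurations with influenza contribute 0.061888, so
  P(influenza | fever) = 0.061888 / 0.222033 ≈ 0.2787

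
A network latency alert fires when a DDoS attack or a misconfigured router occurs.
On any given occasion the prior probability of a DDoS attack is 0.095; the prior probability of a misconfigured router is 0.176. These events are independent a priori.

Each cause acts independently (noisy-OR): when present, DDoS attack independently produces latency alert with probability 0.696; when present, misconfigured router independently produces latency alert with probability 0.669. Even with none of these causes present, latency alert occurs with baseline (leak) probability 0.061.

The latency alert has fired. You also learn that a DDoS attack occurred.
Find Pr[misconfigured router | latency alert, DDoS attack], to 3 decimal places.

Under noisy-OR, P(latency alert | causes) = 1 − (1−0.061)·∏(1−qᵢ) over the active causes.
Sum P(latency alert|·) weighted by the priors over both values of misconfigured router:
  P(latency alert | DDoS attack) = 0.714544·0.824 + 0.905514·0.176
        = 0.588784 + 0.159370 = 0.748154
Keeping only the misconfigured router-present terms gives 0.159370, so
  P(misconfigured router | latency alert, DDoS attack) = 0.159370 / 0.748154 ≈ 0.213

Pr[misconfigured router | latency alert, DDoS attack] ≈ 0.213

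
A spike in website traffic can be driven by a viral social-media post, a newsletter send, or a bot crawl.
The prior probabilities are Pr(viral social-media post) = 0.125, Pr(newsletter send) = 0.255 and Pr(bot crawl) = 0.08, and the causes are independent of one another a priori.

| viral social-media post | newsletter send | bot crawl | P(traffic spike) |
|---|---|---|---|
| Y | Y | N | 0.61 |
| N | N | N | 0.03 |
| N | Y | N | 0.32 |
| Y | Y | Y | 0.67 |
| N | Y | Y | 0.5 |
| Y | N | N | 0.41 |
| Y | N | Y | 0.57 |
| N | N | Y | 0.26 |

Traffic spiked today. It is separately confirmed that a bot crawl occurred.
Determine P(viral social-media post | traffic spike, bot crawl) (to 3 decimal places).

P(viral social-media post | traffic spike, bot crawl) ≈ 0.209

Numerator (weight on configurations with viral social-media post): 0.053081 + 0.021356 = 0.074437
Denominator P(traffic spike | bot crawl): 0.26·0.875·0.745 + 0.5·0.875·0.255 + 0.57·0.125·0.745 + 0.67·0.125·0.255 = 0.355488
Posterior = 0.074437 / 0.355488 ≈ 0.209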